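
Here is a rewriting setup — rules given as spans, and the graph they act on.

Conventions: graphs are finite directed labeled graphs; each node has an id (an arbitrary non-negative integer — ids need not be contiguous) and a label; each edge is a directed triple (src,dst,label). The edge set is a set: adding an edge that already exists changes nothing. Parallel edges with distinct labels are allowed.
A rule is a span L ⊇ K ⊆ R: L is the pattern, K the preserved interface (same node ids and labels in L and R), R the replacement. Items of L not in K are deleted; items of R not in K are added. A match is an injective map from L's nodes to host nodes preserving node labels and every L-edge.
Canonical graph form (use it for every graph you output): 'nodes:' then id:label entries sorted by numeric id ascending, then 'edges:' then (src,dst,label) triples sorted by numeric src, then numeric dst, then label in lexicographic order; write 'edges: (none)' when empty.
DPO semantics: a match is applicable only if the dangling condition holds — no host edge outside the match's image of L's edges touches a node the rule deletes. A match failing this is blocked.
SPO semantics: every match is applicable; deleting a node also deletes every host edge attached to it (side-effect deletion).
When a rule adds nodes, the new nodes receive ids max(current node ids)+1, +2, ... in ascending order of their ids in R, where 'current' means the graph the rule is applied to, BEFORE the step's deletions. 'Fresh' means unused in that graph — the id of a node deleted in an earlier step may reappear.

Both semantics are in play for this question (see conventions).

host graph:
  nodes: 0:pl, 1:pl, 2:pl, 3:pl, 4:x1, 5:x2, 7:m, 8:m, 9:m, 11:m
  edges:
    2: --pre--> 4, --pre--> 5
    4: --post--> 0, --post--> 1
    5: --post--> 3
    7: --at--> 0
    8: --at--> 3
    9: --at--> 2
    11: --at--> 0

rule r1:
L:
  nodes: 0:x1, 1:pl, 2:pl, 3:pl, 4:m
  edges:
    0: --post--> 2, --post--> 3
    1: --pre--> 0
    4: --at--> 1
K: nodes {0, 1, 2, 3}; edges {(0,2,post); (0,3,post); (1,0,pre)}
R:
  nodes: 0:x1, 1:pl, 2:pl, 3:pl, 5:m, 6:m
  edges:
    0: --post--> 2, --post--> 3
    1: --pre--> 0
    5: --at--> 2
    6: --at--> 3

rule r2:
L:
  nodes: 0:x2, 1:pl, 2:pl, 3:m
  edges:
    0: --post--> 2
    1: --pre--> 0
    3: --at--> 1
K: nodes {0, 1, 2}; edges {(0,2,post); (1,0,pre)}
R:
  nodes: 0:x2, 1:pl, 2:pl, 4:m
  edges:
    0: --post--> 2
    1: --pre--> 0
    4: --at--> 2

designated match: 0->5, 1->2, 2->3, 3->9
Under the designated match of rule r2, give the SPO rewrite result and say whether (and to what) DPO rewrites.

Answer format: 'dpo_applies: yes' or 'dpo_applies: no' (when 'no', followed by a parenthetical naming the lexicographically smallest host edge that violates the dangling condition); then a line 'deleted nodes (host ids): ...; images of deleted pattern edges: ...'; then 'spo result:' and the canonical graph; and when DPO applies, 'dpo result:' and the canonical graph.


dpo_applies: yes
deleted nodes (host ids): 9; images of deleted pattern edges: (9,2,at)
spo result:
nodes: 0:pl, 1:pl, 2:pl, 3:pl, 4:x1, 5:x2, 7:m, 8:m, 11:m, 12:m
edges: (2,4,pre); (2,5,pre); (4,0,post); (4,1,post); (5,3,post); (7,0,at); (8,3,at); (11,0,at); (12,3,at)
dpo result:
nodes: 0:pl, 1:pl, 2:pl, 3:pl, 4:x1, 5:x2, 7:m, 8:m, 11:m, 12:m
edges: (2,4,pre); (2,5,pre); (4,0,post); (4,1,post); (5,3,post); (7,0,at); (8,3,at); (11,0,at); (12,3,at)


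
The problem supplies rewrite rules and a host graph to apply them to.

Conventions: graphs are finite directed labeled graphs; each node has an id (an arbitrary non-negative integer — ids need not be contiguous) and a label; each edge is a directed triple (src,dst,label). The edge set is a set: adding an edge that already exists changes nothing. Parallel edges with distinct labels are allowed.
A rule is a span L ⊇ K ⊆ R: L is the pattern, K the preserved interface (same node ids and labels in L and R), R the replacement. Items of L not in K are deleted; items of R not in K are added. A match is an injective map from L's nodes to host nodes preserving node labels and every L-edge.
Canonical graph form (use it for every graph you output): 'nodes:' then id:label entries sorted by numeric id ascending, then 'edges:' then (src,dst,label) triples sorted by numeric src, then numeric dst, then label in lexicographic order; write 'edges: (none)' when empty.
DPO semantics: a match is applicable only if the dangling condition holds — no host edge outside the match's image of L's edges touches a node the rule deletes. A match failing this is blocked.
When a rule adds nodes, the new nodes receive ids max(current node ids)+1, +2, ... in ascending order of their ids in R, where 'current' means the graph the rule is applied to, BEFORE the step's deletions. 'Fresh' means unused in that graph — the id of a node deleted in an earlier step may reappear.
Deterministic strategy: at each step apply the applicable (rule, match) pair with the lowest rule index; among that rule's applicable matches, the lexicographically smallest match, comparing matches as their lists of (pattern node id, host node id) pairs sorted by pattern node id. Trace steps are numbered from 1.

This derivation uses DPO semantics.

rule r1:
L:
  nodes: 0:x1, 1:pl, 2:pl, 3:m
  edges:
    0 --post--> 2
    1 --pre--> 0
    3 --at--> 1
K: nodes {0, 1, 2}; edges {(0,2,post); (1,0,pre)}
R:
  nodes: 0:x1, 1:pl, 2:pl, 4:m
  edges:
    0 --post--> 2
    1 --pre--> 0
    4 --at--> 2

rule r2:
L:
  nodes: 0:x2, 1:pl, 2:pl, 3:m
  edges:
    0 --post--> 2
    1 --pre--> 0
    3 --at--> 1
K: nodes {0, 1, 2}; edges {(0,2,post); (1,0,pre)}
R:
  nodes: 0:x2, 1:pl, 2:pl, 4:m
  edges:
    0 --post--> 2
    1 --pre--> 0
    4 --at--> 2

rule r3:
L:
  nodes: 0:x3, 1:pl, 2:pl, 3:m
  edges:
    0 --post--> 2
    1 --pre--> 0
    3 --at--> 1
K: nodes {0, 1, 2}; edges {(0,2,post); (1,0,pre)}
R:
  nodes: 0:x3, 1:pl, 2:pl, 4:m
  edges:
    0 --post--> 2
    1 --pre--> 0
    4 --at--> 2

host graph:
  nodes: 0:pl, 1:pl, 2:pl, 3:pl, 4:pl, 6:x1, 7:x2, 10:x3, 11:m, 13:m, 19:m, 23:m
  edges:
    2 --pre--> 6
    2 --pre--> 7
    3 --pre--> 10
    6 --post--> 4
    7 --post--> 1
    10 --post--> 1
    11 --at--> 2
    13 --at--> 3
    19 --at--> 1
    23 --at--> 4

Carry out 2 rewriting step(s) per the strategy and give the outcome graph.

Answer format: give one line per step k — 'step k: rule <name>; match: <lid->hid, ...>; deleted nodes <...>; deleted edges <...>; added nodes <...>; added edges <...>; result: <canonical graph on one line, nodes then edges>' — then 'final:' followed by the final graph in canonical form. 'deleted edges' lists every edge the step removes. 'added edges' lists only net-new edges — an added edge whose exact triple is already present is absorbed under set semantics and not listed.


step 1: rule r1; match: 0->6, 1->2, 2->4, 3->11; deleted nodes 11; deleted edges (11,2,at); added nodes 24; added edges (24,4,at); result: nodes: 0:pl, 1:pl, 2:pl, 3:pl, 4:pl, 6:x1, 7:x2, 10:x3, 13:m, 19:m, 23:m, 24:m edges: (2,6,pre); (2,7,pre); (3,10,pre); (6,4,post); (7,1,post); (10,1,post); (13,3,at); (19,1,at); (23,4,at); (24,4,at)
step 2: rule r3; match: 0->10, 1->3, 2->1, 3->13; deleted nodes 13; deleted edges (13,3,at); added nodes 25; added edges (25,1,at); result: nodes: 0:pl, 1:pl, 2:pl, 3:pl, 4:pl, 6:x1, 7:x2, 10:x3, 19:m, 23:m, 24:m, 25:m edges: (2,6,pre); (2,7,pre); (3,10,pre); (6,4,post); (7,1,post); (10,1,post); (19,1,at); (23,4,at); (24,4,at); (25,1,at)
final:
nodes: 0:pl, 1:pl, 2:pl, 3:pl, 4:pl, 6:x1, 7:x2, 10:x3, 19:m, 23:m, 24:m, 25:m
edges: (2,6,pre); (2,7,pre); (3,10,pre); (6,4,post); (7,1,post); (10,1,post); (19,1,at); (23,4,at); (24,4,at); (25,1,at)


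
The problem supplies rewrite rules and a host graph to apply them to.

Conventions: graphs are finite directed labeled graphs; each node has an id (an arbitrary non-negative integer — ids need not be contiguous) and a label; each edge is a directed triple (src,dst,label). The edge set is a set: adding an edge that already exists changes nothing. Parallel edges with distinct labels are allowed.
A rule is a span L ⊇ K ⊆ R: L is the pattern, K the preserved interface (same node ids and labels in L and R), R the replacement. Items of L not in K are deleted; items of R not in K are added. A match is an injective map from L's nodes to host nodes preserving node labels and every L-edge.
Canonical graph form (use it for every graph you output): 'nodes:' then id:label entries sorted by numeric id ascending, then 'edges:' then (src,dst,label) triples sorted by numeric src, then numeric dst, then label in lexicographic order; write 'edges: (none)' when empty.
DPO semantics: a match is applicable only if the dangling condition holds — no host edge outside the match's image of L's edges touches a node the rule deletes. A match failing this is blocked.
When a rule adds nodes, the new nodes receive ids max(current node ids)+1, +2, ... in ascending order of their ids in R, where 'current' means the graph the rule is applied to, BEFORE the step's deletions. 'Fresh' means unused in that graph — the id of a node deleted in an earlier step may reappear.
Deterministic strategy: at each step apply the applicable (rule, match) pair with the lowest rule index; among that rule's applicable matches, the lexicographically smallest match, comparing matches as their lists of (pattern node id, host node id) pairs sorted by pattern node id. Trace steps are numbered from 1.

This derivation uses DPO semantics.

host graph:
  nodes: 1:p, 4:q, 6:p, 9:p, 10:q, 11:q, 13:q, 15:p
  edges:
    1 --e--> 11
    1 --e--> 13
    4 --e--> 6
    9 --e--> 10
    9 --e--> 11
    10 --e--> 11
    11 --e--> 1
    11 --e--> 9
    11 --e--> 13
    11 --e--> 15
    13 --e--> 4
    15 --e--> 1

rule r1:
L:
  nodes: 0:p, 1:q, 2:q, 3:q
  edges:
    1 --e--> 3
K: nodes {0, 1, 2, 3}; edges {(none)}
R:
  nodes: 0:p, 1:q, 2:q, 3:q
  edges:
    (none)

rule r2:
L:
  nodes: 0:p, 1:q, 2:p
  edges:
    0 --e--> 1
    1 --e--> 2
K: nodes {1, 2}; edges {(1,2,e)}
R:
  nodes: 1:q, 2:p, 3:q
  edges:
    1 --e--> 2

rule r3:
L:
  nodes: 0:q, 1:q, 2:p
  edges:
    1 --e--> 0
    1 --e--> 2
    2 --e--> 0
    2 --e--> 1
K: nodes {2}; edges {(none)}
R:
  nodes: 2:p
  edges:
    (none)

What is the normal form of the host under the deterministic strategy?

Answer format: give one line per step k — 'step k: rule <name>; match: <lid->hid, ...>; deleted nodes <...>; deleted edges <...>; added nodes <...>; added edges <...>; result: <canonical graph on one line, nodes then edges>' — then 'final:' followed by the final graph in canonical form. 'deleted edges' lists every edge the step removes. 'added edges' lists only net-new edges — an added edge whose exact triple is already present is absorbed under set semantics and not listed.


step 1: rule r1; match: 0->1, 1->10, 2->4, 3->11; deleted nodes (none); deleted edges (10,11,e); added nodes (none); added edges (none); result: nodes: 1:p, 4:q, 6:p, 9:p, 10:q, 11:q, 13:q, 15:p edges: (1,11,e); (1,13,e); (4,6,e); (9,10,e); (9,11,e); (11,1,e); (11,9,e); (11,13,e); (11,15,e); (13,4,e); (15,1,e)
step 2: rule r1; match: 0->1, 1->11, 2->4, 3->13; deleted nodes (none); deleted edges (11,13,e); added nodes (none); added edges (none); result: nodes: 1:p, 4:q, 6:p, 9:p, 10:q, 11:q, 13:q, 15:p edges: (1,11,e); (1,13,e); (4,6,e); (9,10,e); (9,11,e); (11,1,e); (11,9,e); (11,15,e); (13,4,e); (15,1,e)
step 3: rule r1; match: 0->1, 1->13, 2->10, 3->4; deleted nodes (none); deleted edges (13,4,e); added nodes (none); added edges (none); result: nodes: 1:p, 4:q, 6:p, 9:p, 10:q, 11:q, 13:q, 15:p edges: (1,11,e); (1,13,e); (4,6,e); (9,10,e); (9,11,e); (11,1,e); (11,9,e); (11,15,e); (15,1,e)
final:
nodes: 1:p, 4:q, 6:p, 9:p, 10:q, 11:q, 13:q, 15:p
edges: (1,11,e); (1,13,e); (4,6,e); (9,10,e); (9,11,e); (11,1,e); (11,9,e); (11,15,e); (15,1,e)


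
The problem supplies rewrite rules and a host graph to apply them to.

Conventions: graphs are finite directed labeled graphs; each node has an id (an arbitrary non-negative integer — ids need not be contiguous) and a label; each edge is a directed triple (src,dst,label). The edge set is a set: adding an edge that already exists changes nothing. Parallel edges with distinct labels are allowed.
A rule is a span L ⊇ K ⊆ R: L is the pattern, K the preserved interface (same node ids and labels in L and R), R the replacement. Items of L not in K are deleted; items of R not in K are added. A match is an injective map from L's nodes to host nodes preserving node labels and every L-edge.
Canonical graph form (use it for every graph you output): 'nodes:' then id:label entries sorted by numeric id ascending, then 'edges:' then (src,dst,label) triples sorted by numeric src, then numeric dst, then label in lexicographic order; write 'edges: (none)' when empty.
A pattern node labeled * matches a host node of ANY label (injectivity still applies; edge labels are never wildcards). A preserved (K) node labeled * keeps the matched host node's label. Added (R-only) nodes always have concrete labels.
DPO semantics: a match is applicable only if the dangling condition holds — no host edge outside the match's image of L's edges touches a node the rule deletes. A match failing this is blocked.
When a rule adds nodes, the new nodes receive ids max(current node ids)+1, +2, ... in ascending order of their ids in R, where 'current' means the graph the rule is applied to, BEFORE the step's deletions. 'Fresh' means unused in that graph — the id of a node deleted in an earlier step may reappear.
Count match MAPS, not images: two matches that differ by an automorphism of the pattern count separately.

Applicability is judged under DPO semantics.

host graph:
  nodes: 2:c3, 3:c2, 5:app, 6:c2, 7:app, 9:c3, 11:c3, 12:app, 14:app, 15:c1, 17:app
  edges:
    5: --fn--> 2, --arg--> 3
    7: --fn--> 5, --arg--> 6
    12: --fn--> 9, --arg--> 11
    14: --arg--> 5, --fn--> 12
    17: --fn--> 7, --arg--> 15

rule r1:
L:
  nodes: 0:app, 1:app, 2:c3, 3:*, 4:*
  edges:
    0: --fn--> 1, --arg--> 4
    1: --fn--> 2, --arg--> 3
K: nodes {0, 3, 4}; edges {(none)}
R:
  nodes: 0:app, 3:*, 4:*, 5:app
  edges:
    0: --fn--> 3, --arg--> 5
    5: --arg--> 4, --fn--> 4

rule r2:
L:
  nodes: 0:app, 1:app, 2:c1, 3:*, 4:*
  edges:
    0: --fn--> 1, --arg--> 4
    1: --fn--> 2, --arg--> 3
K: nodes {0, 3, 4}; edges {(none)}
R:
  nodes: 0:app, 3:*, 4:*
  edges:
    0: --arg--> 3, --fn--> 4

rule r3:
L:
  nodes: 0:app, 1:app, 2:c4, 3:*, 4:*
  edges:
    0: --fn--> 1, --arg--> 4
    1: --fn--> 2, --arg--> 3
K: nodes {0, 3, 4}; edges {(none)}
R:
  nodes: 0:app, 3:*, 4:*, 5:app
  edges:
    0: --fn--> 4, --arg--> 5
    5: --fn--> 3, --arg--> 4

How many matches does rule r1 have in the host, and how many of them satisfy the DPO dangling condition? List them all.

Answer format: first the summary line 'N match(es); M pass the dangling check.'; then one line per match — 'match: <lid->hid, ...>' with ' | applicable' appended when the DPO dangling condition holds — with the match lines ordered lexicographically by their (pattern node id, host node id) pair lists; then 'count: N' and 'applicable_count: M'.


2 match(es); 1 pass the dangling check.
match: 0->7, 1->5, 2->2, 3->3, 4->6
match: 0->14, 1->12, 2->9, 3->11, 4->5 | applicable
count: 2
applicable_count: 1


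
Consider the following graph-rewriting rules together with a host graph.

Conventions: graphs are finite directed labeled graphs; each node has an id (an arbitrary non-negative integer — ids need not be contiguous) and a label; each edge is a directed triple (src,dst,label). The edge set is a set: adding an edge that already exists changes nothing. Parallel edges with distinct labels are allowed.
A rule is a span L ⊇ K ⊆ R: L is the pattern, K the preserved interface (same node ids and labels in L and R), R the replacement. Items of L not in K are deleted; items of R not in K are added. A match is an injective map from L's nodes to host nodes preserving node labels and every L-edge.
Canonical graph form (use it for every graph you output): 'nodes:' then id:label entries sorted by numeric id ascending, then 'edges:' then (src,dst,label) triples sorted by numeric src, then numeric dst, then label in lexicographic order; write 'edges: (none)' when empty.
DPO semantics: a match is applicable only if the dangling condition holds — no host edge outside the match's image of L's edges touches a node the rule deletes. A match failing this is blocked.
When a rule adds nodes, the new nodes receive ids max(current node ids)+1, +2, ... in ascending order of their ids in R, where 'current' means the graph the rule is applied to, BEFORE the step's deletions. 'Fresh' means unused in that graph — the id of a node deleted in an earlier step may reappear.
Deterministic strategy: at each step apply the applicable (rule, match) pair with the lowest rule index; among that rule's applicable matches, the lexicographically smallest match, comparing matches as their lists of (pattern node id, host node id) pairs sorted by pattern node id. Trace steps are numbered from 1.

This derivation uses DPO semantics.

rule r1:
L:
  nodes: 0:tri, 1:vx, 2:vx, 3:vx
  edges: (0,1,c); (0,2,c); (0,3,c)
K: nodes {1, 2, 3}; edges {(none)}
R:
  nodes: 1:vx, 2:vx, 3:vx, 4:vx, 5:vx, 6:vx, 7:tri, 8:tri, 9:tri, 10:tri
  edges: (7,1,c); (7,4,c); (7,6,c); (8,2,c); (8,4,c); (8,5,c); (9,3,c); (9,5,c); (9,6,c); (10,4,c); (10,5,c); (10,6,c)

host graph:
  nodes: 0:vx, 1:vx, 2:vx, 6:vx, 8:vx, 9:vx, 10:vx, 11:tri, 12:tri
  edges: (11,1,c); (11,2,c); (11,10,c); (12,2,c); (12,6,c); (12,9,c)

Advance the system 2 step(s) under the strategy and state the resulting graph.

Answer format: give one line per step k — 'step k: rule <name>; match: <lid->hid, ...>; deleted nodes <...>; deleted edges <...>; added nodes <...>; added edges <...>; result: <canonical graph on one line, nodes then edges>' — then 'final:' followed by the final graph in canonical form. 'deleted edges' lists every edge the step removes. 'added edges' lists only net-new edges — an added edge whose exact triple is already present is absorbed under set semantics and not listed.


step 1: rule r1; match: 0->11, 1->1, 2->2, 3->10; deleted nodes 11; deleted edges (11,1,c); (11,2,c); (11,10,c); added nodes 13, 14, 15, 16, 17, 18, 19; added edges (16,1,c); (16,13,c); (16,15,c); (17,2,c); (17,13,c); (17,14,c); (18,10,c); (18,14,c); (18,15,c); (19,13,c); (19,14,c); (19,15,c); result: nodes: 0:vx, 1:vx, 2:vx, 6:vx, 8:vx, 9:vx, 10:vx, 12:tri, 13:vx, 14:vx, 15:vx, 16:tri, 17:tri, 18:tri, 19:tri edges: (12,2,c); (12,6,c); (12,9,c); (16,1,c); (16,13,c); (16,15,c); (17,2,c); (17,13,c); (17,14,c); (18,10,c); (18,14,c); (18,15,c); (19,13,c); (19,14,c); (19,15,c)
step 2: rule r1; match: 0->12, 1->2, 2->6, 3->9; deleted nodes 12; deleted edges (12,2,c); (12,6,c); (12,9,c); added nodes 20, 21, 22, 23, 24, 25, 26; added edges (23,2,c); (23,20,c); (23,22,c); (24,6,c); (24,20,c); (24,21,c); (25,9,c); (25,21,c); (25,22,c); (26,20,c); (26,21,c); (26,22,c); result: nodes: 0:vx, 1:vx, 2:vx, 6:vx, 8:vx, 9:vx, 10:vx, 13:vx, 14:vx, 15:vx, 16:tri, 17:tri, 18:tri, 19:tri, 20:vx, 21:vx, 22:vx, 23:tri, 24:tri, 25:tri, 26:tri edges: (16,1,c); (16,13,c); (16,15,c); (17,2,c); (17,13,c); (17,14,c); (18,10,c); (18,14,c); (18,15,c); (19,13,c); (19,14,c); (19,15,c); (23,2,c); (23,20,c); (23,22,c); (24,6,c); (24,20,c); (24,21,c); (25,9,c); (25,21,c); (25,22,c); (26,20,c); (26,21,c); (26,22,c)
final:
nodes: 0:vx, 1:vx, 2:vx, 6:vx, 8:vx, 9:vx, 10:vx, 13:vx, 14:vx, 15:vx, 16:tri, 17:tri, 18:tri, 19:tri, 20:vx, 21:vx, 22:vx, 23:tri, 24:tri, 25:tri, 26:tri
edges: (16,1,c); (16,13,c); (16,15,c); (17,2,c); (17,13,c); (17,14,c); (18,10,c); (18,14,c); (18,15,c); (19,13,c); (19,14,c); (19,15,c); (23,2,c); (23,20,c); (23,22,c); (24,6,c); (24,20,c); (24,21,c); (25,9,c); (25,21,c); (25,22,c); (26,20,c); (26,21,c); (26,22,c)


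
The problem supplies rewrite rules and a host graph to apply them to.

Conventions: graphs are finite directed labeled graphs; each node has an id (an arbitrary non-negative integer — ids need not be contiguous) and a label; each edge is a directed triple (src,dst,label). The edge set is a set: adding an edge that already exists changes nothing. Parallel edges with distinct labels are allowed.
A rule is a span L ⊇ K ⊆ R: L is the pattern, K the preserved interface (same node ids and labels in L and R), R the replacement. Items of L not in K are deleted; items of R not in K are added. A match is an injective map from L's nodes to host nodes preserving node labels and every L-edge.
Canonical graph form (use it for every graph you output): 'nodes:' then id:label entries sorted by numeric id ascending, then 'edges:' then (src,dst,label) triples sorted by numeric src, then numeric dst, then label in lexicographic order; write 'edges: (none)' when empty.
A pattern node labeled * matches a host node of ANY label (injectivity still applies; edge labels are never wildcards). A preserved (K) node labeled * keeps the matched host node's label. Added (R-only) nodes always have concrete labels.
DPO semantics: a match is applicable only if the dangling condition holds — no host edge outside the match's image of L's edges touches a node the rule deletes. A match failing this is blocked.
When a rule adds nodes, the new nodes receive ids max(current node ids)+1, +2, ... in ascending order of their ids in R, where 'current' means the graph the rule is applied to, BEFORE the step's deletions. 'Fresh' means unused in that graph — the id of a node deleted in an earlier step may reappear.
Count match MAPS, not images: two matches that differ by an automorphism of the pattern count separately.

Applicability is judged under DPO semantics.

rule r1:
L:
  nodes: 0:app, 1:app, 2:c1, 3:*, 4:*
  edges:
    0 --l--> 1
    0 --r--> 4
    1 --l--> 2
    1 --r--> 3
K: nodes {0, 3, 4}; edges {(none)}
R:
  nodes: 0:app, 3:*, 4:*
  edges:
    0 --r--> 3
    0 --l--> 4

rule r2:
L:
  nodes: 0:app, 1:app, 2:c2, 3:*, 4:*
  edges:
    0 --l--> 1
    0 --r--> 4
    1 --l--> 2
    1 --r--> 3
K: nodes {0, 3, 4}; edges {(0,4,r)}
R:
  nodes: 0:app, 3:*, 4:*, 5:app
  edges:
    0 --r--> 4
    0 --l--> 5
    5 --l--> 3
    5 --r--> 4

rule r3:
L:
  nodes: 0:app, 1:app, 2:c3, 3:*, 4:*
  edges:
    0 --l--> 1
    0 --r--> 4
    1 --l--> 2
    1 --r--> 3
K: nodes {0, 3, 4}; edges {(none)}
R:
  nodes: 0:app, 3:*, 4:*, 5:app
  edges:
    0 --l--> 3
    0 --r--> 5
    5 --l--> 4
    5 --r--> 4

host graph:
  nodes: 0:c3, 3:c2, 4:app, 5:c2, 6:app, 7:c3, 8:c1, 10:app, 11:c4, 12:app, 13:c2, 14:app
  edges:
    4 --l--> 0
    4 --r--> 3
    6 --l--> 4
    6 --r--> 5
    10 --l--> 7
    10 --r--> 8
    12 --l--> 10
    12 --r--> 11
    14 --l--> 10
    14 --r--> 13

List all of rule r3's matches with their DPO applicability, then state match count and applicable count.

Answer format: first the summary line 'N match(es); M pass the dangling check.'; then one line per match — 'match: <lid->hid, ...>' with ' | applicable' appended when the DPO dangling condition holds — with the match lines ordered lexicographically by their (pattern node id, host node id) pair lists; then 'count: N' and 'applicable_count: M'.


3 match(es); 1 pass the dangling check.
match: 0->6, 1->4, 2->0, 3->3, 4->5 | applicable
match: 0->12, 1->10, 2->7, 3->8, 4->11
match: 0->14, 1->10, 2->7, 3->8, 4->13
count: 3
applicable_count: 1


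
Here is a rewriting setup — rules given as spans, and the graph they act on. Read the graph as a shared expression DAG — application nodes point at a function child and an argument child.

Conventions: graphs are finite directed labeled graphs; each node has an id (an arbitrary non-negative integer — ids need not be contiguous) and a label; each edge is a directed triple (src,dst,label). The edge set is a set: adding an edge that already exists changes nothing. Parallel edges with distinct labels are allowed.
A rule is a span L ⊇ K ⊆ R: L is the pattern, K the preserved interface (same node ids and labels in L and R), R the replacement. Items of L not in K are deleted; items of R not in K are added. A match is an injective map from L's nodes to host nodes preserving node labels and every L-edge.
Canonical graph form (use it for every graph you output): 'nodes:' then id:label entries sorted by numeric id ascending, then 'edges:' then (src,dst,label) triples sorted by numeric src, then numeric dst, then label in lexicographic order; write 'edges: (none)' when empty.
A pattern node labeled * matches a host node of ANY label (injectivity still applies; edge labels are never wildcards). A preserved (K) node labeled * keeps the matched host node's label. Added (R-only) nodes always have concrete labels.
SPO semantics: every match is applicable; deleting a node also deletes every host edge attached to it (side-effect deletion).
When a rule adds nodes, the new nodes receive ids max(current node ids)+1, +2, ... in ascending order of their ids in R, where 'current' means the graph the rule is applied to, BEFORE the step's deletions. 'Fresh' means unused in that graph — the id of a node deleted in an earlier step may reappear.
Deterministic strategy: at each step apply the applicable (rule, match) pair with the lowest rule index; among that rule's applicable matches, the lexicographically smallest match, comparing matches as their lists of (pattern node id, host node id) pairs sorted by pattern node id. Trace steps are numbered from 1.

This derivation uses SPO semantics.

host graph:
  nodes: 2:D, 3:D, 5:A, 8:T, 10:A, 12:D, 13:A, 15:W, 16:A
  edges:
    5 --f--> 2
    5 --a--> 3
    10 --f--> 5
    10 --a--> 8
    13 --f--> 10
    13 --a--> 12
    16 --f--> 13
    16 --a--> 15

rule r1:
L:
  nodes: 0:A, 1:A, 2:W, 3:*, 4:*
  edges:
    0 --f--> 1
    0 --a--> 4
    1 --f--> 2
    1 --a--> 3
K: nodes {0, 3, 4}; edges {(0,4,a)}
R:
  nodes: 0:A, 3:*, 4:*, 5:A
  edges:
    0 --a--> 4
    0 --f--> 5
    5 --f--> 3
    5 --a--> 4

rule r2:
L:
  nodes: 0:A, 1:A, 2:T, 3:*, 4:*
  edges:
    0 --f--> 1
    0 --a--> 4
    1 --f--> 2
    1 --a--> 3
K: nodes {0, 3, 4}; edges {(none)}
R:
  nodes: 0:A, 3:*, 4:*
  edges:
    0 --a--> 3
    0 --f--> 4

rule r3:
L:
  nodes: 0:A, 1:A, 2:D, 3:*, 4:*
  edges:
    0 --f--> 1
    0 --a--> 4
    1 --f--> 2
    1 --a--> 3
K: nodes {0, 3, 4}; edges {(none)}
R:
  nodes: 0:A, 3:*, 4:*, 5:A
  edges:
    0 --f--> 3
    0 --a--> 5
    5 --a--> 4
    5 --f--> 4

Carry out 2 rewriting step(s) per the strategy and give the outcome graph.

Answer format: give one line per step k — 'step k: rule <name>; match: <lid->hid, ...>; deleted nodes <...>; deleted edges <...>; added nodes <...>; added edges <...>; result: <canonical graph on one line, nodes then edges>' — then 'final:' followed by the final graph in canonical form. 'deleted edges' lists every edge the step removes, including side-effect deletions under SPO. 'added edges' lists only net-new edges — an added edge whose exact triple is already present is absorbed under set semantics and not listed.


step 1: rule r3; match: 0->10, 1->5, 2->2, 3->3, 4->8; deleted nodes 2, 5; deleted edges (5,2,f); (5,3,a); (10,5,f); (10,8,a); added nodes 17; added edges (10,3,f); (10,17,a); (17,8,a); (17,8,f); result: nodes: 3:D, 8:T, 10:A, 12:D, 13:A, 15:W, 16:A, 17:A edges: (10,3,f); (10,17,a); (13,10,f); (13,12,a); (16,13,f); (16,15,a); (17,8,a); (17,8,f)
step 2: rule r3; match: 0->13, 1->10, 2->3, 3->17, 4->12; deleted nodes 3, 10; deleted edges (10,3,f); (10,17,a); (13,10,f); (13,12,a); added nodes 18; added edges (13,17,f); (13,18,a); (18,12,a); (18,12,f); result: nodes: 8:T, 12:D, 13:A, 15:W, 16:A, 17:A, 18:A edges: (13,17,f); (13,18,a); (16,13,f); (16,15,a); (17,8,a); (17,8,f); (18,12,a); (18,12,f)
final:
nodes: 8:T, 12:D, 13:A, 15:W, 16:A, 17:A, 18:A
edges: (13,17,f); (13,18,a); (16,13,f); (16,15,a); (17,8,a); (17,8,f); (18,12,a); (18,12,f)


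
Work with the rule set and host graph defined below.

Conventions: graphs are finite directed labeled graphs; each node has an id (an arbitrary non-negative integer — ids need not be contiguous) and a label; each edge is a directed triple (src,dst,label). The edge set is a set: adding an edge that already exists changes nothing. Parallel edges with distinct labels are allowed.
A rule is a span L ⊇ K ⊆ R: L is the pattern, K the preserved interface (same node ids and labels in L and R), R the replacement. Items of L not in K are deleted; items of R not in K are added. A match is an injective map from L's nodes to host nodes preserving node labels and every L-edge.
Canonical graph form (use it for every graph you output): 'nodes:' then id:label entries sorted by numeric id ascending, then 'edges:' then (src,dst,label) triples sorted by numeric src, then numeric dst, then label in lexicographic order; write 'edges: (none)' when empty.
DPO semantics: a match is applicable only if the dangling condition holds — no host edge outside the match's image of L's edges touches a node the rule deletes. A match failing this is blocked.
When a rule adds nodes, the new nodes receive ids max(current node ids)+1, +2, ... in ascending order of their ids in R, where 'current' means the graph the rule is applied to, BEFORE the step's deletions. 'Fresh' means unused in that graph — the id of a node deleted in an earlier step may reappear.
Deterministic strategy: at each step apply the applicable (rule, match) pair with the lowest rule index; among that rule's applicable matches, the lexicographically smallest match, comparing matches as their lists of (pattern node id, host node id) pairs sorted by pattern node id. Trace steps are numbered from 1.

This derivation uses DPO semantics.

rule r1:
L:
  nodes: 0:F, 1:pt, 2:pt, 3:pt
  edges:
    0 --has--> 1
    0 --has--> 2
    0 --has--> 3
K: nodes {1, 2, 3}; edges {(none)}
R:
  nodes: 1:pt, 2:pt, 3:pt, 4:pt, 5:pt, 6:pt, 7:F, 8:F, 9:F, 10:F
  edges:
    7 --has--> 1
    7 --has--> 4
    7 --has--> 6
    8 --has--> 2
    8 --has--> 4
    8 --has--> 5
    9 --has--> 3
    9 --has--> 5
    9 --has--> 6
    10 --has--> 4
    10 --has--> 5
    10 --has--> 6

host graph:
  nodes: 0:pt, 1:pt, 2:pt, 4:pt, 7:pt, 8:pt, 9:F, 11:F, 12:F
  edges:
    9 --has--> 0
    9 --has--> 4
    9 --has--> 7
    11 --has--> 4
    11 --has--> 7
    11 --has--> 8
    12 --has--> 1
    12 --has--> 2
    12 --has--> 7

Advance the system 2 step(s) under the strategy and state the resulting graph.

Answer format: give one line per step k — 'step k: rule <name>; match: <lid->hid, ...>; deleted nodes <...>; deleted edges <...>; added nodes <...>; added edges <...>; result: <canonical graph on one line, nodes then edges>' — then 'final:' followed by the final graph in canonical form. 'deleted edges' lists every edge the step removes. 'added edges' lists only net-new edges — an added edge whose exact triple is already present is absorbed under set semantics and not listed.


step 1: rule r1; match: 0->9, 1->0, 2->4, 3->7; deleted nodes 9; deleted edges (9,0,has); (9,4,has); (9,7,has); added nodes 13, 14, 15, 16, 17, 18, 19; added edges (16,0,has); (16,13,has); (16,15,has); (17,4,has); (17,13,has); (17,14,has); (18,7,has); (18,14,has); (18,15,has); (19,13,has); (19,14,has); (19,15,has); result: nodes: 0:pt, 1:pt, 2:pt, 4:pt, 7:pt, 8:pt, 11:F, 12:F, 13:pt, 14:pt, 15:pt, 16:F, 17:F, 18:F, 19:F edges: (11,4,has); (11,7,has); (11,8,has); (12,1,has); (12,2,has); (12,7,has); (16,0,has); (16,13,has); (16,15,has); (17,4,has); (17,13,has); (17,14,has); (18,7,has); (18,14,has); (18,15,has); (19,13,has); (19,14,has); (19,15,has)
step 2: rule r1; match: 0->11, 1->4, 2->7, 3->8; deleted nodes 11; deleted edges (11,4,has); (11,7,has); (11,8,has); added nodes 20, 21, 22, 23, 24, 25, 26; added edges (23,4,has); (23,20,has); (23,22,has); (24,7,has); (24,20,has); (24,21,has); (25,8,has); (25,21,has); (25,22,has); (26,20,has); (26,21,has); (26,22,has); result: nodes: 0:pt, 1:pt, 2:pt, 4:pt, 7:pt, 8:pt, 12:F, 13:pt, 14:pt, 15:pt, 16:F, 17:F, 18:F, 19:F, 20:pt, 21:pt, 22:pt, 23:F, 24:F, 25:F, 26:F edges: (12,1,has); (12,2,has); (12,7,has); (16,0,has); (16,13,has); (16,15,has); (17,4,has); (17,13,has); (17,14,has); (18,7,has); (18,14,has); (18,15,has); (19,13,has); (19,14,has); (19,15,has); (23,4,has); (23,20,has); (23,22,has); (24,7,has); (24,20,has); (24,21,has); (25,8,has); (25,21,has); (25,22,has); (26,20,has); (26,21,has); (26,22,has)
final:
nodes: 0:pt, 1:pt, 2:pt, 4:pt, 7:pt, 8:pt, 12:F, 13:pt, 14:pt, 15:pt, 16:F, 17:F, 18:F, 19:F, 20:pt, 21:pt, 22:pt, 23:F, 24:F, 25:F, 26:F
edges: (12,1,has); (12,2,has); (12,7,has); (16,0,has); (16,13,has); (16,15,has); (17,4,has); (17,13,has); (17,14,has); (18,7,has); (18,14,has); (18,15,has); (19,13,has); (19,14,has); (19,15,has); (23,4,has); (23,20,has); (23,22,has); (24,7,has); (24,20,has); (24,21,has); (25,8,has); (25,21,has); (25,22,has); (26,20,has); (26,21,has); (26,22,has)


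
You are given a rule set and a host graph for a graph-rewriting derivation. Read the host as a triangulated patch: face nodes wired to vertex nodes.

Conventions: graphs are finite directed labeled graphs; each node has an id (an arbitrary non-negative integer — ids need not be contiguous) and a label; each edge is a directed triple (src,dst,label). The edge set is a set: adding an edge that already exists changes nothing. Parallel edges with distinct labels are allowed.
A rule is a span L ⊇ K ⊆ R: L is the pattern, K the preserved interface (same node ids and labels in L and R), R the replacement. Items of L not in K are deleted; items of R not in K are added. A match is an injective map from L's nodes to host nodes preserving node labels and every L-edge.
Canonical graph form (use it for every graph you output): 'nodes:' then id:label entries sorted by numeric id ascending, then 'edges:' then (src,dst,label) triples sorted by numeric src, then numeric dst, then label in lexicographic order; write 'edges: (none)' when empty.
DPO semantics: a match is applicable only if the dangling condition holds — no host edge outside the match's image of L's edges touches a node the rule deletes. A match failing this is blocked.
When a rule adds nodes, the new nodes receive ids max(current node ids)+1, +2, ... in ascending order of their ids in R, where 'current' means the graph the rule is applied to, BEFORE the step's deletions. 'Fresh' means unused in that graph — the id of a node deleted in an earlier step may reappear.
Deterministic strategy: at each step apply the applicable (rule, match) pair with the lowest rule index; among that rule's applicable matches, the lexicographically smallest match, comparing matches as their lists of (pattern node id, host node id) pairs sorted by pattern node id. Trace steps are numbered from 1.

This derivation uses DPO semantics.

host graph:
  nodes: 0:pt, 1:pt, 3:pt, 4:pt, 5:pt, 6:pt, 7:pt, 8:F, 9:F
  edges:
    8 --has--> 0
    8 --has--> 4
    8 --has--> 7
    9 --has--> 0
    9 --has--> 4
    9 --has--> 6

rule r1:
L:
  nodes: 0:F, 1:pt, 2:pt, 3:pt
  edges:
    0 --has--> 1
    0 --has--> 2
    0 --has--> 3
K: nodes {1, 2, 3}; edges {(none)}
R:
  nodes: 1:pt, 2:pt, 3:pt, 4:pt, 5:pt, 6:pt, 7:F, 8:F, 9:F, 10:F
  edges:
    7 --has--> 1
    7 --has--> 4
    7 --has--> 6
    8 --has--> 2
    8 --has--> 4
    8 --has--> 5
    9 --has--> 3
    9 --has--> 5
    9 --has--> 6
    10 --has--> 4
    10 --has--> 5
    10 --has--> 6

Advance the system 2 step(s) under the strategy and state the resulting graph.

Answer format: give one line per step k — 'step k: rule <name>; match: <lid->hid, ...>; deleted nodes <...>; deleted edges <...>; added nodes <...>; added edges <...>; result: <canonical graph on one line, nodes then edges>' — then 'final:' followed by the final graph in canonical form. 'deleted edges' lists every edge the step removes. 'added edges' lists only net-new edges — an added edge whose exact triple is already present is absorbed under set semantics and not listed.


step 1: rule r1; match: 0->8, 1->0, 2->4, 3->7; deleted nodes 8; deleted edges (8,0,has); (8,4,has); (8,7,has); added nodes 10, 11, 12, 13, 14, 15, 16; added edges (13,0,has); (13,10,has); (13,12,has); (14,4,has); (14,10,has); (14,11,has); (15,7,has); (15,11,has); (15,12,has); (16,10,has); (16,11,has); (16,12,has); result: nodes: 0:pt, 1:pt, 3:pt, 4:pt, 5:pt, 6:pt, 7:pt, 9:F, 10:pt, 11:pt, 12:pt, 13:F, 14:F, 15:F, 16:F edges: (9,0,has); (9,4,has); (9,6,has); (13,0,has); (13,10,has); (13,12,has); (14,4,has); (14,10,has); (14,11,has); (15,7,has); (15,11,has); (15,12,has); (16,10,has); (16,11,has); (16,12,has)
step 2: rule r1; match: 0->9, 1->0, 2->4, 3->6; deleted nodes 9; deleted edges (9,0,has); (9,4,has); (9,6,has); added nodes 17, 18, 19, 20, 21, 22, 23; added edges (20,0,has); (20,17,has); (20,19,has); (21,4,has); (21,17,has); (21,18,has); (22,6,has); (22,18,has); (22,19,has); (23,17,has); (23,18,has); (23,19,has); result: nodes: 0:pt, 1:pt, 3:pt, 4:pt, 5:pt, 6:pt, 7:pt, 10:pt, 11:pt, 12:pt, 13:F, 14:F, 15:F, 16:F, 17:pt, 18:pt, 19:pt, 20:F, 21:F, 22:F, 23:F edges: (13,0,has); (13,10,has); (13,12,has); (14,4,has); (14,10,has); (14,11,has); (15,7,has); (15,11,has); (15,12,has); (16,10,has); (16,11,has); (16,12,has); (20,0,has); (20,17,has); (20,19,has); (21,4,has); (21,17,has); (21,18,has); (22,6,has); (22,18,has); (22,19,has); (23,17,has); (23,18,has); (23,19,has)
final:
nodes: 0:pt, 1:pt, 3:pt, 4:pt, 5:pt, 6:pt, 7:pt, 10:pt, 11:pt, 12:pt, 13:F, 14:F, 15:F, 16:F, 17:pt, 18:pt, 19:pt, 20:F, 21:F, 22:F, 23:F
edges: (13,0,has); (13,10,has); (13,12,has); (14,4,has); (14,10,has); (14,11,has); (15,7,has); (15,11,has); (15,12,has); (16,10,has); (16,11,has); (16,12,has); (20,0,has); (20,17,has); (20,19,has); (21,4,has); (21,17,has); (21,18,has); (22,6,has); (22,18,has); (22,19,has); (23,17,has); (23,18,has); (23,19,has)


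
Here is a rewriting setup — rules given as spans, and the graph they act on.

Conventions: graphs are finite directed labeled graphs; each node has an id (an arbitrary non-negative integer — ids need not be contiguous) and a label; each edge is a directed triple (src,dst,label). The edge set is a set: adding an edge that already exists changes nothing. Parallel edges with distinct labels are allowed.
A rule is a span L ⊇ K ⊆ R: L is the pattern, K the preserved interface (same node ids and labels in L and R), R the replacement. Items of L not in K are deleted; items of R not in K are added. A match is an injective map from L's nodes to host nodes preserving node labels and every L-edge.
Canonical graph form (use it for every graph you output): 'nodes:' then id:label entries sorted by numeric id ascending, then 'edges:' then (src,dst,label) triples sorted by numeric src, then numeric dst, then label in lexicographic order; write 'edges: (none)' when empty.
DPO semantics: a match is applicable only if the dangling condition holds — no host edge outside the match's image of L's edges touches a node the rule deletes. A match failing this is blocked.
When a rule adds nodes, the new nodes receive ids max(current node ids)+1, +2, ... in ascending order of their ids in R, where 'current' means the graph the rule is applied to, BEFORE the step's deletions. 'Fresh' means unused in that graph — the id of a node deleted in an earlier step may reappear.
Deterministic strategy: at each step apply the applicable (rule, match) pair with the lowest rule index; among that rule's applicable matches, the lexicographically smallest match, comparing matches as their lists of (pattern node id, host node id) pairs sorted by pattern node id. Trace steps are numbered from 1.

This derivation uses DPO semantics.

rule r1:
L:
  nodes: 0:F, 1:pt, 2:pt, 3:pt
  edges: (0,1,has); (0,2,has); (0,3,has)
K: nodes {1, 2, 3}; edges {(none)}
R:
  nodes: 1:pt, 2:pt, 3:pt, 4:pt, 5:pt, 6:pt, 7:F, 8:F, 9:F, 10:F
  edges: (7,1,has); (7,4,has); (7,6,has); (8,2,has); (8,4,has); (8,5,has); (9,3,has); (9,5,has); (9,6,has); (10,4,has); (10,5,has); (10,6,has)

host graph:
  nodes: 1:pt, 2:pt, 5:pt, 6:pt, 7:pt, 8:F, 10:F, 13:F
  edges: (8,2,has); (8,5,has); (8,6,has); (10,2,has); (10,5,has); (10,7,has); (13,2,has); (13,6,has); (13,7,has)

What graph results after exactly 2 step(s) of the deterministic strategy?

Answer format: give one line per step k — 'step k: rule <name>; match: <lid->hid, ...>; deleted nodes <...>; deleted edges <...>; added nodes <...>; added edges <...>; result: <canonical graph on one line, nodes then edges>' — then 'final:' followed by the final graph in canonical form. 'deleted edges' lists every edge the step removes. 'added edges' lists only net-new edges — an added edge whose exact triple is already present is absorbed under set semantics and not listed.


step 1: rule r1; match: 0->8, 1->2, 2->5, 3->6; deleted nodes 8; deleted edges (8,2,has); (8,5,has); (8,6,has); added nodes 14, 15, 16, 17, 18, 19, 20; added edges (17,2,has); (17,14,has); (17,16,has); (18,5,has); (18,14,has); (18,15,has); (19,6,has); (19,15,has); (19,16,has); (20,14,has); (20,15,has); (20,16,has); result: nodes: 1:pt, 2:pt, 5:pt, 6:pt, 7:pt, 10:F, 13:F, 14:pt, 15:pt, 16:pt, 17:F, 18:F, 19:F, 20:F edges: (10,2,has); (10,5,has); (10,7,has); (13,2,has); (13,6,has); (13,7,has); (17,2,has); (17,14,has); (17,16,has); (18,5,has); (18,14,has); (18,15,has); (19,6,has); (19,15,has); (19,16,has); (20,14,has); (20,15,has); (20,16,has)
step 2: rule r1; match: 0->10, 1->2, 2->5, 3->7; deleted nodes 10; deleted edges (10,2,has); (10,5,has); (10,7,has); added nodes 21, 22, 23, 24, 25, 26, 27; added edges (24,2,has); (24,21,has); (24,23,has); (25,5,has); (25,21,has); (25,22,has); (26,7,has); (26,22,has); (26,23,has); (27,21,has); (27,22,has); (27,23,has); result: nodes: 1:pt, 2:pt, 5:pt, 6:pt, 7:pt, 13:F, 14:pt, 15:pt, 16:pt, 17:F, 18:F, 19:F, 20:F, 21:pt, 22:pt, 23:pt, 24:F, 25:F, 26:F, 27:F edges: (13,2,has); (13,6,has); (13,7,has); (17,2,has); (17,14,has); (17,16,has); (18,5,has); (18,14,has); (18,15,has); (19,6,has); (19,15,has); (19,16,has); (20,14,has); (20,15,has); (20,16,has); (24,2,has); (24,21,has); (24,23,has); (25,5,has); (25,21,has); (25,22,has); (26,7,has); (26,22,has); (26,23,has); (27,21,has); (27,22,has); (27,23,has)
final:
nodes: 1:pt, 2:pt, 5:pt, 6:pt, 7:pt, 13:F, 14:pt, 15:pt, 16:pt, 17:F, 18:F, 19:F, 20:F, 21:pt, 22:pt, 23:pt, 24:F, 25:F, 26:F, 27:F
edges: (13,2,has); (13,6,has); (13,7,has); (17,2,has); (17,14,has); (17,16,has); (18,5,has); (18,14,has); (18,15,has); (19,6,has); (19,15,has); (19,16,has); (20,14,has); (20,15,has); (20,16,has); (24,2,has); (24,21,has); (24,23,has); (25,5,has); (25,21,has); (25,22,has); (26,7,has); (26,22,has); (26,23,has); (27,21,has); (27,22,has); (27,23,has)
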